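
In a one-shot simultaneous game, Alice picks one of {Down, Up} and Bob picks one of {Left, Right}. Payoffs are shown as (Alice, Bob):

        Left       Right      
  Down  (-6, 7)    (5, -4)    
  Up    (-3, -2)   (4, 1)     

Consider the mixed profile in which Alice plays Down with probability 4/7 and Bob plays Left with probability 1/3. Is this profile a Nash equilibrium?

No

Given Alice's mix p = 4/7, Bob's payoff from Left is 22/7 but from Right is -13/7. Bob strictly prefers Left, so Bob would not mix.
So the proposed profile is not a Nash equilibrium.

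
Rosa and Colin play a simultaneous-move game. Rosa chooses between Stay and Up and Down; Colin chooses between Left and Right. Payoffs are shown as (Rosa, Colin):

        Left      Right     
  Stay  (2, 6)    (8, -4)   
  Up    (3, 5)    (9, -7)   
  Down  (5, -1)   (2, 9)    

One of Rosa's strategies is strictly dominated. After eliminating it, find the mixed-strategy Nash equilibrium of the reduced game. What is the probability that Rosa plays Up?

p = 5/11

Rosa's strategy Stay is strictly dominated by Up: 3 > 2 and 9 > 8. Eliminate Stay.
In a mixed equilibrium Colin is indifferent between Left and Right; this condition fixes p.
  Colin's payoff from Left: p·5 + (1−p)·(-1) = 6p - 1
  Colin's payoff from Right: p·(-7) + (1−p)·9 = -16p + 9
  6p - 1 = -16p + 9  ⇒  22p = 10  ⇒  p = 5/11.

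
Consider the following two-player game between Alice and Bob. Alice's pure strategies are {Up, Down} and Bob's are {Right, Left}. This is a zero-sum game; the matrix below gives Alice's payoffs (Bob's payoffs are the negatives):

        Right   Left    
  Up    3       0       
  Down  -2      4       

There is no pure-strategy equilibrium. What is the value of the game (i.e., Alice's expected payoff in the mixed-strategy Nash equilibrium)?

v = 4/3

Bob's mix must leave Alice indifferent between Up and Down.
  Alice's payoff to Up: q·3 + (1−q)·0 = 3q
  Alice's payoff to Down: q·(-2) + (1−q)·4 = -6q + 4
  3q = -6q + 4  ⇒  9q = 4  ⇒  q = 4/9.
The value is Alice's expected payoff against this mix (using Up): (4/9)·3 + (5/9)·0 = 4/3.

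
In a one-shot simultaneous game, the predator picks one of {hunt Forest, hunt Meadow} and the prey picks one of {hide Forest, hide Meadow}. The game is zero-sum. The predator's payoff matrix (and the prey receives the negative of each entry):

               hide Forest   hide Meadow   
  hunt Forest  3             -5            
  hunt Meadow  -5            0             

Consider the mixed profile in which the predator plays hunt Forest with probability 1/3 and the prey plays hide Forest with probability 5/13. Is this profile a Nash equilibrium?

No

Given the predator's mix p = 1/3, the prey's payoff from hide Forest is 7/3 but from hide Meadow is 5/3. The prey strictly prefers hide Forest, so the prey would not mix.
So the proposed profile is not a Nash equilibrium.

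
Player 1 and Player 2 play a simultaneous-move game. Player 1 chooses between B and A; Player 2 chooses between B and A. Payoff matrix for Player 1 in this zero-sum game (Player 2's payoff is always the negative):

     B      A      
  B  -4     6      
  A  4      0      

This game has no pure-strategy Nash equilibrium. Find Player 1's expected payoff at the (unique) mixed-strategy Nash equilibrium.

Set Player 1's expected payoff from B equal to that from A:
  Player 1's payoff to B: q·(-4) + (1−q)·6 = -10q + 6
  Player 1's payoff to A: q·4 + (1−q)·0 = 4q
  -10q + 6 = 4q  ⇒  -14q = -6  ⇒  q = 3/7.
At equilibrium Player 1 is indifferent across rows, so Player 1's payoff equals the payoff from B: (3/7)·(-4) + (4/7)·6 = 12/7.

12/7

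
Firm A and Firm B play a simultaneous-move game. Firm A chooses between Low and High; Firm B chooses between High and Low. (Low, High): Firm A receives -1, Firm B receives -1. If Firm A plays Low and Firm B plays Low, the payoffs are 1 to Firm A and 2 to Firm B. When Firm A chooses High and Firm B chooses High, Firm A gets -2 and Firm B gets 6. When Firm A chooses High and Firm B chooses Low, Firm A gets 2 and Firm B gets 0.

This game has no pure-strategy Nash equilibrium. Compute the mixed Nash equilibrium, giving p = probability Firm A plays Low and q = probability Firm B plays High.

Firm A's mix must leave Firm B indifferent between High and Low.
  Firm B's payoff to High: p·(-1) + (1−p)·6 = -7p + 6
  Firm B's payoff to Low: p·2 + (1−p)·0 = 2p
  -7p + 6 = 2p  ⇒  -9p = -6  ⇒  p = 2/3.
In a mixed equilibrium Firm A is indifferent between Low and High; this condition fixes q.
  Firm A's payoff to Low: q·(-1) + (1−q)·1 = -2q + 1
  Firm A's payoff to High: q·(-2) + (1−q)·2 = -4q + 2
  -2q + 1 = -4q + 2  ⇒  2q = 1  ⇒  q = 1/2.

p = 2/3, q = 1/2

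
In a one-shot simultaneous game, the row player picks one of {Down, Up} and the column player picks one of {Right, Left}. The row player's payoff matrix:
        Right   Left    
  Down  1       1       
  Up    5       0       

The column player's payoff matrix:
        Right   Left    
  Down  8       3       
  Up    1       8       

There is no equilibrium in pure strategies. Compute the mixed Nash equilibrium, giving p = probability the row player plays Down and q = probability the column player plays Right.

p = 7/12, q = 1/5

The column player's indifference between Right and Left determines the row player's mixing probability p:
  the column player's expected payoff from Right: p·8 + (1−p)·1 = 7p + 1
  the column player's expected payoff from Left: p·3 + (1−p)·8 = -5p + 8
  7p + 1 = -5p + 8  ⇒  12p = 7  ⇒  p = 7/12.
The row player's indifference between Down and Up determines the column player's mixing probability q:
  the row player's payoff to Down: q·1 + (1−q)·1 = 1
  the row player's payoff to Up: q·5 + (1−q)·0 = 5q
  1 = 5q  ⇒  -5q = -1  ⇒  q = 1/5.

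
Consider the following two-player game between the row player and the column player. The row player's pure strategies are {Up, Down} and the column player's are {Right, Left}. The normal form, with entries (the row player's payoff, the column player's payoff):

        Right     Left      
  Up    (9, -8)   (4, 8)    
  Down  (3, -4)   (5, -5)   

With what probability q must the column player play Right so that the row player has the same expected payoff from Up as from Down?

For the row player to be willing to mix, the row player must be indifferent between Up and Down, which pins down the column player's mix.
  the row player's payoff from Up: q·9 + (1−q)·4 = 5q + 4
  the row player's payoff from Down: q·3 + (1−q)·5 = -2q + 5
  5q + 4 = -2q + 5  ⇒  7q = 1  ⇒  q = 1/7.

q = 1/7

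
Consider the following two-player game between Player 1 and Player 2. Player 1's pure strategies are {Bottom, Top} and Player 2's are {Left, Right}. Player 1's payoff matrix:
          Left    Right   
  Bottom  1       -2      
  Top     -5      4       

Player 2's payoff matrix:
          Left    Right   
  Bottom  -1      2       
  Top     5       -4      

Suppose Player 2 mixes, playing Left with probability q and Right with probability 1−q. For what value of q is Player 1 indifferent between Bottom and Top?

q = 1/2

Player 1's indifference between Bottom and Top determines Player 2's mixing probability q:
  Player 1's expected payoff from Bottom: q·1 + (1−q)·(-2) = 3q - 2
  Player 1's expected payoff from Top: q·(-5) + (1−q)·4 = -9q + 4
  3q - 2 = -9q + 4  ⇒  12q = 6  ⇒  q = 1/2.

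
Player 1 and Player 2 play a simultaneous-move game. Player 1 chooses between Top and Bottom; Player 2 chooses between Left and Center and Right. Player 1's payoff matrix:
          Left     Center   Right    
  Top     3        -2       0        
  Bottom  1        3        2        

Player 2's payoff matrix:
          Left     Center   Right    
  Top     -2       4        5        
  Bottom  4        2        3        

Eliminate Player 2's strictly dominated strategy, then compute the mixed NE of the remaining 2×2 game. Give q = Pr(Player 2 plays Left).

q = 1/2

Player 2's strategy Center is strictly dominated by Right: 5 > 4 and 3 > 2. Eliminate Center.
In a mixed equilibrium Player 1 is indifferent between Top and Bottom; this condition fixes q.
  Player 1's payoff from Top: q·3 + (1−q)·0 = 3q
  Player 1's payoff from Bottom: q·1 + (1−q)·2 = -q + 2
  3q = -q + 2  ⇒  4q = 2  ⇒  q = 1/2.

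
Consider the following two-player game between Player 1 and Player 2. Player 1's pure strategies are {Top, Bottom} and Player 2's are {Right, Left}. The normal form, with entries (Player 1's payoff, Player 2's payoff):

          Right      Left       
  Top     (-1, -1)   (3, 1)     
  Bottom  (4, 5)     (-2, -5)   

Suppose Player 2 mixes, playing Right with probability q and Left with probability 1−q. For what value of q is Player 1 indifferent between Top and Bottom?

q = 1/2

For Player 1 to be willing to mix, Player 1 must be indifferent between Top and Bottom, which pins down Player 2's mix.
  Player 1's expected payoff from Top: q·(-1) + (1−q)·3 = -4q + 3
  Player 1's expected payoff from Bottom: q·4 + (1−q)·(-2) = 6q - 2
  -4q + 3 = 6q - 2  ⇒  -10q = -5  ⇒  q = 1/2.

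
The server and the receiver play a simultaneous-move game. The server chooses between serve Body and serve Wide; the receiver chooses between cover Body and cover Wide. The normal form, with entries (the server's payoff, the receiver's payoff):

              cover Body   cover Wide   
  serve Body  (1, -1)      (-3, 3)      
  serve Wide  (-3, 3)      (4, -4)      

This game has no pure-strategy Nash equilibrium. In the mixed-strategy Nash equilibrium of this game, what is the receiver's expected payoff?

5/11

In a mixed equilibrium the receiver is indifferent between cover Body and cover Wide; this condition fixes p.
  the receiver's payoff from cover Body: p·(-1) + (1−p)·3 = -4p + 3
  the receiver's payoff from cover Wide: p·3 + (1−p)·(-4) = 7p - 4
  -4p + 3 = 7p - 4  ⇒  -11p = -7  ⇒  p = 7/11.
At equilibrium the receiver is indifferent across columns, so the receiver's payoff equals the payoff from cover Body: (7/11)·(-1) + (4/11)·3 = 5/11.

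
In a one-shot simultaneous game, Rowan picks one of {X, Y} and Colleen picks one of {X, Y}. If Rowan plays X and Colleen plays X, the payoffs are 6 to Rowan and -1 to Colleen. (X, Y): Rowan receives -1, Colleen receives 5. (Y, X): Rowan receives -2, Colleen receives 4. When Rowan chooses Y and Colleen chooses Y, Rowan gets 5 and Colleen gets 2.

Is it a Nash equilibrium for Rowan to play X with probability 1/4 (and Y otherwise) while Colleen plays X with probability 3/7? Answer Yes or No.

Check Colleen's indifference given Rowan's mix p = 1/4:
  payoff from X = 11/4; payoff from Y = 11/4 — equal.
Check Rowan's indifference given Colleen's mix q = 3/7:
  payoff from X = 2; payoff from Y = 2 — equal.
Both players are indifferent, so neither can profitably deviate.

Yes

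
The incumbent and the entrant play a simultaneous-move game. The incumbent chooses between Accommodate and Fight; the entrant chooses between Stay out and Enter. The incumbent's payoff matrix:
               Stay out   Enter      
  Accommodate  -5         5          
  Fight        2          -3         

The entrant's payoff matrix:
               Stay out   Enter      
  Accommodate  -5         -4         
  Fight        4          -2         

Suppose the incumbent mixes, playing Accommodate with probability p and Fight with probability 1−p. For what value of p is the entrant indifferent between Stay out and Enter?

p = 6/7

The incumbent's mix must leave the entrant indifferent between Stay out and Enter.
  the entrant's payoff from Stay out: p·(-5) + (1−p)·4 = -9p + 4
  the entrant's payoff from Enter: p·(-4) + (1−p)·(-2) = -2p - 2
  -9p + 4 = -2p - 2  ⇒  -7p = -6  ⇒  p = 6/7.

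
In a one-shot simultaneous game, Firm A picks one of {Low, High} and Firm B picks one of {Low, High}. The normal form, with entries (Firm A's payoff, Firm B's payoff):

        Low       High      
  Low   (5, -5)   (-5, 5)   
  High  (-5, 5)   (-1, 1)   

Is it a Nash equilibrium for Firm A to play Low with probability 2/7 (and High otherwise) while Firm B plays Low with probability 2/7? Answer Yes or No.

Check Firm B's indifference given Firm A's mix p = 2/7:
  payoff from Low = 15/7; payoff from High = 15/7 — equal.
Check Firm A's indifference given Firm B's mix q = 2/7:
  payoff from Low = -15/7; payoff from High = -15/7 — equal.
Both players are indifferent, so neither can profitably deviate.

Yes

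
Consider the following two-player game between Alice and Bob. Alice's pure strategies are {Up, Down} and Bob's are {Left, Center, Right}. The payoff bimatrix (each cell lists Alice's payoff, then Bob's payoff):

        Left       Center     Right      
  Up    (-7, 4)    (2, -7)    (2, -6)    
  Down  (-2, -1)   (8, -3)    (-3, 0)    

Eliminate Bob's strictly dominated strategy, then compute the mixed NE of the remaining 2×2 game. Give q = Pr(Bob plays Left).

q = 1/2

Bob's strategy Center is strictly dominated by Right: -6 > -7 and 0 > -3. Eliminate Center.
Set Alice's expected payoff from Up equal to that from Down:
  Alice's payoff to Up: q·(-7) + (1−q)·2 = -9q + 2
  Alice's payoff to Down: q·(-2) + (1−q)·(-3) = q - 3
  -9q + 2 = q - 3  ⇒  -10q = -5  ⇒  q = 1/2.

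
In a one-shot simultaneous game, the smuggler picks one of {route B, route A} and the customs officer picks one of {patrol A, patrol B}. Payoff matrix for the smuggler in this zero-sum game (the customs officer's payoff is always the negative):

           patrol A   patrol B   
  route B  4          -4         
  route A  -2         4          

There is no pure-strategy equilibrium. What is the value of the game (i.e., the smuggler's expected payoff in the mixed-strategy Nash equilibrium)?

The customs officer's mix must leave the smuggler indifferent between route B and route A.
  the smuggler's expected payoff from route B: q·4 + (1−q)·(-4) = 8q - 4
  the smuggler's expected payoff from route A: q·(-2) + (1−q)·4 = -6q + 4
  8q - 4 = -6q + 4  ⇒  14q = 8  ⇒  q = 4/7.
The value is the smuggler's expected payoff against this mix (using route B): (4/7)·4 + (3/7)·(-4) = 4/7.

v = 4/7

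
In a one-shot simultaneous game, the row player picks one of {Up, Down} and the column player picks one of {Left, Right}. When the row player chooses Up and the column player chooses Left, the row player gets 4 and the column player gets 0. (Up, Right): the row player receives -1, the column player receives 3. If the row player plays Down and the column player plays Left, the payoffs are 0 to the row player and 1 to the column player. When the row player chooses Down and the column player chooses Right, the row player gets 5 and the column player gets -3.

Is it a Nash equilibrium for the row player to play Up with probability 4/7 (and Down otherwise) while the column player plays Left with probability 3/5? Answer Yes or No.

Yes

Check the column player's indifference given the row player's mix p = 4/7:
  payoff from Left = 3/7; payoff from Right = 3/7 — equal.
Check the row player's indifference given the column player's mix q = 3/5:
  payoff from Up = 2; payoff from Down = 2 — equal.
Both players are indifferent, so neither can profitably deviate.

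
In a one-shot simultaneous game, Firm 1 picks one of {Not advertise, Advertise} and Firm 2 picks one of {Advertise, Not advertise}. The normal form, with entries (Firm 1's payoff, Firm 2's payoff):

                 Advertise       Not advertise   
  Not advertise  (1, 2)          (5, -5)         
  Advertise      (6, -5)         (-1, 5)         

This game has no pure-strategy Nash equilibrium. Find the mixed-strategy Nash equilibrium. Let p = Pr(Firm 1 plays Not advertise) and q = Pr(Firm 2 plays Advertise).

p = 10/17, q = 6/11

Set Firm 2's expected payoff from Advertise equal to that from Not advertise:
  Firm 2's expected payoff from Advertise: p·2 + (1−p)·(-5) = 7p - 5
  Firm 2's expected payoff from Not advertise: p·(-5) + (1−p)·5 = -10p + 5
  7p - 5 = -10p + 5  ⇒  17p = 10  ⇒  p = 10/17.
Firm 2's mix must leave Firm 1 indifferent between Not advertise and Advertise.
  Firm 1's payoff to Not advertise: q·1 + (1−q)·5 = -4q + 5
  Firm 1's payoff to Advertise: q·6 + (1−q)·(-1) = 7q - 1
  -4q + 5 = 7q - 1  ⇒  -11q = -6  ⇒  q = 6/11.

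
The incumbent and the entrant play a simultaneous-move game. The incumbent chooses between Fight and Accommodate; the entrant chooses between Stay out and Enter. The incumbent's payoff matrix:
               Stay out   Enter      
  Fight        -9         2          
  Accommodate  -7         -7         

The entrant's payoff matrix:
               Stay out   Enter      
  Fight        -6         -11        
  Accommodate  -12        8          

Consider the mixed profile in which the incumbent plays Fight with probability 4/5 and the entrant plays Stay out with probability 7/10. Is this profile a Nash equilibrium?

Given the entrant's mix q = 7/10, the incumbent's payoff from Fight is -57/10 but from Accommodate is -7. The incumbent strictly prefers Fight, so the incumbent would not mix.
So the proposed profile is not a Nash equilibrium.

No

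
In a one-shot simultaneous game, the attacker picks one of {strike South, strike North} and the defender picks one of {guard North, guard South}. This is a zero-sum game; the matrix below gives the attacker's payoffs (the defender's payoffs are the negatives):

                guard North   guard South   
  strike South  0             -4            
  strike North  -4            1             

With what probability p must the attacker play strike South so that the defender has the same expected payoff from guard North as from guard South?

p = 5/9

The defender's indifference between guard North and guard South determines the attacker's mixing probability p:
  the defender's payoff to guard North: p·0 + (1−p)·4 = -4p + 4
  the defender's payoff to guard South: p·4 + (1−p)·(-1) = 5p - 1
  -4p + 4 = 5p - 1  ⇒  -9p = -5  ⇒  p = 5/9.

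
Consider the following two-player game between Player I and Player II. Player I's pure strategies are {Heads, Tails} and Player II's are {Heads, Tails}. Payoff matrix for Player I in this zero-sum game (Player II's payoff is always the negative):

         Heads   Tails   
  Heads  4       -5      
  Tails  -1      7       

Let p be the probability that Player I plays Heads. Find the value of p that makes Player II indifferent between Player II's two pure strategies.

Set Player II's expected payoff from Heads equal to that from Tails:
  Player II's payoff from Heads: p·(-4) + (1−p)·1 = -5p + 1
  Player II's payoff from Tails: p·5 + (1−p)·(-7) = 12p - 7
  -5p + 1 = 12p - 7  ⇒  -17p = -8  ⇒  p = 8/17.

p = 8/17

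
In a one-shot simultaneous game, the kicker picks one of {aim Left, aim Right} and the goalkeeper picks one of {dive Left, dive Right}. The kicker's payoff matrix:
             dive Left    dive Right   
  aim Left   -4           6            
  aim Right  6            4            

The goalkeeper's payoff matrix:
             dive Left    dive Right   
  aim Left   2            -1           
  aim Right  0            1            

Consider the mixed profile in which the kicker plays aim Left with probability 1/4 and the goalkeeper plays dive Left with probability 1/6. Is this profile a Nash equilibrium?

Check the goalkeeper's indifference given the kicker's mix p = 1/4:
  payoff from dive Left = 1/2; payoff from dive Right = 1/2 — equal.
Check the kicker's indifference given the goalkeeper's mix q = 1/6:
  payoff from aim Left = 13/3; payoff from aim Right = 13/3 — equal.
Both players are indifferent, so neither can profitably deviate.

Yes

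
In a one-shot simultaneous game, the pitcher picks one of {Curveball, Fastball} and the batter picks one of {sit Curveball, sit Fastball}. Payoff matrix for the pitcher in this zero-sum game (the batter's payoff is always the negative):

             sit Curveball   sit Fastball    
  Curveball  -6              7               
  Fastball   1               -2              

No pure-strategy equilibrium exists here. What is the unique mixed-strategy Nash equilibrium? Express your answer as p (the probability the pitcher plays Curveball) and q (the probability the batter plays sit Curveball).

p = 3/16, q = 9/16

Set the batter's expected payoff from sit Curveball equal to that from sit Fastball:
  the batter's payoff to sit Curveball: p·6 + (1−p)·(-1) = 7p - 1
  the batter's payoff to sit Fastball: p·(-7) + (1−p)·2 = -9p + 2
  7p - 1 = -9p + 2  ⇒  16p = 3  ⇒  p = 3/16.
The pitcher's indifference between Curveball and Fastball determines the batter's mixing probability q:
  the pitcher's expected payoff from Curveball: q·(-6) + (1−q)·7 = -13q + 7
  the pitcher's expected payoff from Fastball: q·1 + (1−q)·(-2) = 3q - 2
  -13q + 7 = 3q - 2  ⇒  -16q = -9  ⇒  q = 9/16.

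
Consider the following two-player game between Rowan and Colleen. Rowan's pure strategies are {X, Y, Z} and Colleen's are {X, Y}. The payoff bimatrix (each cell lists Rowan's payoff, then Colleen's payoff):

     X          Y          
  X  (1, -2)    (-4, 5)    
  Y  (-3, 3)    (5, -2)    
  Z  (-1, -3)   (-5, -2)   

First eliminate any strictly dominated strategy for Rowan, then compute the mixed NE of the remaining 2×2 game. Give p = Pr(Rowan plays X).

p = 5/12

Rowan's strategy Z is strictly dominated by X: 1 > -1 and -4 > -5. Eliminate Z.
Set Colleen's expected payoff from X equal to that from Y:
  Colleen's expected payoff from X: p·(-2) + (1−p)·3 = -5p + 3
  Colleen's expected payoff from Y: p·5 + (1−p)·(-2) = 7p - 2
  -5p + 3 = 7p - 2  ⇒  -12p = -5  ⇒  p = 5/12.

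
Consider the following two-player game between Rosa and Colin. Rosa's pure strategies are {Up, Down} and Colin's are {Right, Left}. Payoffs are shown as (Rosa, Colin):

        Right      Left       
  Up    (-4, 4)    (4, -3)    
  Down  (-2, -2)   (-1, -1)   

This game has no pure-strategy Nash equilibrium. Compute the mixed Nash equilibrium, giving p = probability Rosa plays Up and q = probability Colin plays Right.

p = 1/8, q = 5/7

Rosa's mix must leave Colin indifferent between Right and Left.
  Colin's payoff from Right: p·4 + (1−p)·(-2) = 6p - 2
  Colin's payoff from Left: p·(-3) + (1−p)·(-1) = -2p - 1
  6p - 2 = -2p - 1  ⇒  8p = 1  ⇒  p = 1/8.
Set Rosa's expected payoff from Up equal to that from Down:
  Rosa's expected payoff from Up: q·(-4) + (1−q)·4 = -8q + 4
  Rosa's expected payoff from Down: q·(-2) + (1−q)·(-1) = -q - 1
  -8q + 4 = -q - 1  ⇒  -7q = -5  ⇒  q = 5/7.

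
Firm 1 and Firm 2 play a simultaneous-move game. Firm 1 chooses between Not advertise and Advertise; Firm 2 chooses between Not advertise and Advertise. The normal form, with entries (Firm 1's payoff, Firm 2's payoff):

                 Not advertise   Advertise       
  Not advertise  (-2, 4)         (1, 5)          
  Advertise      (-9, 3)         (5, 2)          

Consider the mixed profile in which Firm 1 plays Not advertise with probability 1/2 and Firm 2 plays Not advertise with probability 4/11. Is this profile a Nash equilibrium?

Check Firm 2's indifference given Firm 1's mix p = 1/2:
  payoff from Not advertise = 7/2; payoff from Advertise = 7/2 — equal.
Check Firm 1's indifference given Firm 2's mix q = 4/11:
  payoff from Not advertise = -1/11; payoff from Advertise = -1/11 — equal.
Both players are indifferent, so neither can profitably deviate.

Yes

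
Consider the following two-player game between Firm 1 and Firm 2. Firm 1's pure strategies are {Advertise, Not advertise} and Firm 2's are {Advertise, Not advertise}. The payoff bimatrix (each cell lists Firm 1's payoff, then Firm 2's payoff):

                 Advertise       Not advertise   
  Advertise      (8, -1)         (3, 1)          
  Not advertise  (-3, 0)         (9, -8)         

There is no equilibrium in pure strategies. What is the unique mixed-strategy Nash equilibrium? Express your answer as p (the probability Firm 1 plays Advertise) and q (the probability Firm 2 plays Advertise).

p = 4/5, q = 6/17

In a mixed equilibrium Firm 2 is indifferent between Advertise and Not advertise; this condition fixes p.
  Firm 2's payoff to Advertise: p·(-1) + (1−p)·0 = -p
  Firm 2's payoff to Not advertise: p·1 + (1−p)·(-8) = 9p - 8
  -p = 9p - 8  ⇒  -10p = -8  ⇒  p = 4/5.
In a mixed equilibrium Firm 1 is indifferent between Advertise and Not advertise; this condition fixes q.
  Firm 1's payoff from Advertise: q·8 + (1−q)·3 = 5q + 3
  Firm 1's payoff from Not advertise: q·(-3) + (1−q)·9 = -12q + 9
  5q + 3 = -12q + 9  ⇒  17q = 6  ⇒  q = 6/17.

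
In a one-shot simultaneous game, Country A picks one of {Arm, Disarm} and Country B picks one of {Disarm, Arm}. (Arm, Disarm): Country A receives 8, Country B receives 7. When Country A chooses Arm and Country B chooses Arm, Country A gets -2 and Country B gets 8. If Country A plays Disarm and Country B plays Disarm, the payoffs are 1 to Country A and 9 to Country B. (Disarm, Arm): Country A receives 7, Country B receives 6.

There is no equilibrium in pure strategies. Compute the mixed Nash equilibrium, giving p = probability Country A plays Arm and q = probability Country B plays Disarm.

p = 3/4, q = 9/16

For Country B to be willing to mix, Country B must be indifferent between Disarm and Arm, which pins down Country A's mix.
  Country B's payoff to Disarm: p·7 + (1−p)·9 = -2p + 9
  Country B's payoff to Arm: p·8 + (1−p)·6 = 2p + 6
  -2p + 9 = 2p + 6  ⇒  -4p = -3  ⇒  p = 3/4.
Set Country A's expected payoff from Arm equal to that from Disarm:
  Country A's expected payoff from Arm: q·8 + (1−q)·(-2) = 10q - 2
  Country A's expected payoff from Disarm: q·1 + (1−q)·7 = -6q + 7
  10q - 2 = -6q + 7  ⇒  16q = 9  ⇒  q = 9/16.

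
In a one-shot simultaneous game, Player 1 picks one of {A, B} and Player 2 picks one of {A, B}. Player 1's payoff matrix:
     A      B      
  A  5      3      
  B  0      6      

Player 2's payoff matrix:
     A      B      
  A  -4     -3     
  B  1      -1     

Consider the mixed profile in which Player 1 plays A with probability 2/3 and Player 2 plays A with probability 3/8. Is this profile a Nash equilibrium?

Yes

Check Player 2's indifference given Player 1's mix p = 2/3:
  payoff from A = -7/3; payoff from B = -7/3 — equal.
Check Player 1's indifference given Player 2's mix q = 3/8:
  payoff from A = 15/4; payoff from B = 15/4 — equal.
Both players are indifferent, so neither can profitably deviate.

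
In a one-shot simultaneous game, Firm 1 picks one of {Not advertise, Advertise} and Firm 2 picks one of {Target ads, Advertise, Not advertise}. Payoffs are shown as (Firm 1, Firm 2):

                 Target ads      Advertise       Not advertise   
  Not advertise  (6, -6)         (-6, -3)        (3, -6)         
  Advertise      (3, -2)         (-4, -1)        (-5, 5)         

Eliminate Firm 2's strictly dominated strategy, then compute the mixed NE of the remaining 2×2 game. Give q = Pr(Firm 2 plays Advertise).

Firm 2's strategy Target ads is strictly dominated by Advertise: -3 > -6 and -1 > -2. Eliminate Target ads.
In a mixed equilibrium Firm 1 is indifferent between Not advertise and Advertise; this condition fixes q.
  Firm 1's payoff from Not advertise: q·(-6) + (1−q)·3 = -9q + 3
  Firm 1's payoff from Advertise: q·(-4) + (1−q)·(-5) = q - 5
  -9q + 3 = q - 5  ⇒  -10q = -8  ⇒  q = 4/5.

q = 4/5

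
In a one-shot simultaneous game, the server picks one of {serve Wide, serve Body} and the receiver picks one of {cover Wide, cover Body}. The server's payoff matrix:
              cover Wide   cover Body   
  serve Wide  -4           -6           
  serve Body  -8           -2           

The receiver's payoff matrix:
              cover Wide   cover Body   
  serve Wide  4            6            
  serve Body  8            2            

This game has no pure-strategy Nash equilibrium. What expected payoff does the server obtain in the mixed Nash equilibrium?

For the server to be willing to mix, the server must be indifferent between serve Wide and serve Body, which pins down the receiver's mix.
  the server's expected payoff from serve Wide: q·(-4) + (1−q)·(-6) = 2q - 6
  the server's expected payoff from serve Body: q·(-8) + (1−q)·(-2) = -6q - 2
  2q - 6 = -6q - 2  ⇒  8q = 4  ⇒  q = 1/2.
At equilibrium the server is indifferent across rows, so the server's payoff equals the payoff from serve Wide: (1/2)·(-4) + (1/2)·(-6) = -5.

-5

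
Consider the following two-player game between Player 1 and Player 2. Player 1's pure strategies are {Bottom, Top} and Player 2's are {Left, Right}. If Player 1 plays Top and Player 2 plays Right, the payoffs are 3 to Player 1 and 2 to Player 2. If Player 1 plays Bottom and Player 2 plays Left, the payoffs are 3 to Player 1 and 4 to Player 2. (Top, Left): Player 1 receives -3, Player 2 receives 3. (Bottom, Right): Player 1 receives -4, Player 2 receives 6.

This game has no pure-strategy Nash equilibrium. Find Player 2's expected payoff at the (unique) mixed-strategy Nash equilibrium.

In a mixed equilibrium Player 2 is indifferent between Left and Right; this condition fixes p.
  Player 2's payoff from Left: p·4 + (1−p)·3 = p + 3
  Player 2's payoff from Right: p·6 + (1−p)·2 = 4p + 2
  p + 3 = 4p + 2  ⇒  -3p = -1  ⇒  p = 1/3.
At equilibrium Player 2 is indifferent across columns, so Player 2's payoff equals the payoff from Left: (1/3)·4 + (2/3)·3 = 10/3.

10/3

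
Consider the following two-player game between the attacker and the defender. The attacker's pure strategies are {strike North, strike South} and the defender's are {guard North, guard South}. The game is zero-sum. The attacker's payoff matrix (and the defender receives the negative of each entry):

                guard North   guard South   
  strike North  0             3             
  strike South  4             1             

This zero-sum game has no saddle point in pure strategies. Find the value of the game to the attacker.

v = 2

Set the attacker's expected payoff from strike North equal to that from strike South:
  the attacker's expected payoff from strike North: q·0 + (1−q)·3 = -3q + 3
  the attacker's expected payoff from strike South: q·4 + (1−q)·1 = 3q + 1
  -3q + 3 = 3q + 1  ⇒  -6q = -2  ⇒  q = 1/3.
The value is the attacker's expected payoff against this mix (using strike North): (1/3)·0 + (2/3)·3 = 2.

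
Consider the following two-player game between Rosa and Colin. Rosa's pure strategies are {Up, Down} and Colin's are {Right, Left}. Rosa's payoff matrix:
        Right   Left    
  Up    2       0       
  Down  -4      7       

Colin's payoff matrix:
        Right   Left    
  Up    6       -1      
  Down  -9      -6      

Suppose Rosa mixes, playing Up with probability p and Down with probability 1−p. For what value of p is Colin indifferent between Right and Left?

For Colin to be willing to mix, Colin must be indifferent between Right and Left, which pins down Rosa's mix.
  Colin's expected payoff from Right: p·6 + (1−p)·(-9) = 15p - 9
  Colin's expected payoff from Left: p·(-1) + (1−p)·(-6) = 5p - 6
  15p - 9 = 5p - 6  ⇒  10p = 3  ⇒  p = 3/10.

p = 3/10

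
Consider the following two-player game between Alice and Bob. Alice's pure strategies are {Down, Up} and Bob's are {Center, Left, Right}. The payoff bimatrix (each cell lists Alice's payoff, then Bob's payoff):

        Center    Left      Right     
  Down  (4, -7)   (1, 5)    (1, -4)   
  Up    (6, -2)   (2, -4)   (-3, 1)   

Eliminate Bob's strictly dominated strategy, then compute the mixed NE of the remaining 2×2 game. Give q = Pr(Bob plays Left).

Bob's strategy Center is strictly dominated by Right: -4 > -7 and 1 > -2. Eliminate Center.
Set Alice's expected payoff from Down equal to that from Up:
  Alice's expected payoff from Down: q·1 + (1−q)·1 = 1
  Alice's expected payoff from Up: q·2 + (1−q)·(-3) = 5q - 3
  1 = 5q - 3  ⇒  -5q = -4  ⇒  q = 4/5.

q = 4/5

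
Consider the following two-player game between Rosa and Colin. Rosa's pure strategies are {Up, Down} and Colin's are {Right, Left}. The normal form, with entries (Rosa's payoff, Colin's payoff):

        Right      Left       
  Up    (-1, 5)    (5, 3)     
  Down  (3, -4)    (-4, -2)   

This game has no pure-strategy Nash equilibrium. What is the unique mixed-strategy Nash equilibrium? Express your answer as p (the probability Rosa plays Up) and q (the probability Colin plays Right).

p = 1/2, q = 9/13

In a mixed equilibrium Colin is indifferent between Right and Left; this condition fixes p.
  Colin's payoff to Right: p·5 + (1−p)·(-4) = 9p - 4
  Colin's payoff to Left: p·3 + (1−p)·(-2) = 5p - 2
  9p - 4 = 5p - 2  ⇒  4p = 2  ⇒  p = 1/2.
Set Rosa's expected payoff from Up equal to that from Down:
  Rosa's expected payoff from Up: q·(-1) + (1−q)·5 = -6q + 5
  Rosa's expected payoff from Down: q·3 + (1−q)·(-4) = 7q - 4
  -6q + 5 = 7q - 4  ⇒  -13q = -9  ⇒  q = 9/13.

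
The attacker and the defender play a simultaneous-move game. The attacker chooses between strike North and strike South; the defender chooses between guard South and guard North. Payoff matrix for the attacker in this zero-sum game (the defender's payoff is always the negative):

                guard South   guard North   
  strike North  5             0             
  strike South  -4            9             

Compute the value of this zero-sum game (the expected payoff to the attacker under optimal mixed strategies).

For the attacker to be willing to mix, the attacker must be indifferent between strike North and strike South, which pins down the defender's mix.
  the attacker's payoff to strike North: q·5 + (1−q)·0 = 5q
  the attacker's payoff to strike South: q·(-4) + (1−q)·9 = -13q + 9
  5q = -13q + 9  ⇒  18q = 9  ⇒  q = 1/2.
The value is the attacker's expected payoff against this mix (using strike North): (1/2)·5 + (1/2)·0 = 5/2.

v = 5/2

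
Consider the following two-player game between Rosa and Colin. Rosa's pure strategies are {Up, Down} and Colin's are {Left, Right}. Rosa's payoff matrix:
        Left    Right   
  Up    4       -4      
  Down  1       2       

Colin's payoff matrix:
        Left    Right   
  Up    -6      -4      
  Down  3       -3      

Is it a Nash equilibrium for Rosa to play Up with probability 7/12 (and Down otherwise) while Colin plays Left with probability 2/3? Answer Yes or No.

No

Given Rosa's mix p = 7/12, Colin's payoff from Left is -9/4 but from Right is -43/12. Colin strictly prefers Left, so Colin would not mix.
So the proposed profile is not a Nash equilibrium.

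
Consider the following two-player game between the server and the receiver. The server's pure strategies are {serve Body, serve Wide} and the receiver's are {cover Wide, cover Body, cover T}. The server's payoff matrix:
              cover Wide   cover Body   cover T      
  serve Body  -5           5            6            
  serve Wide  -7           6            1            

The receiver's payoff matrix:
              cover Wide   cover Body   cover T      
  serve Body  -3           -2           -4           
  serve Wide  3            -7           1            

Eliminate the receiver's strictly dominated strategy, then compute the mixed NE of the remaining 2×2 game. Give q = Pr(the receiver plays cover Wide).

The receiver's strategy cover T is strictly dominated by cover Wide: -3 > -4 and 3 > 1. Eliminate cover T.
Set the server's expected payoff from serve Body equal to that from serve Wide:
  the server's payoff to serve Body: q·(-5) + (1−q)·5 = -10q + 5
  the server's payoff to serve Wide: q·(-7) + (1−q)·6 = -13q + 6
  -10q + 5 = -13q + 6  ⇒  3q = 1  ⇒  q = 1/3.

q = 1/3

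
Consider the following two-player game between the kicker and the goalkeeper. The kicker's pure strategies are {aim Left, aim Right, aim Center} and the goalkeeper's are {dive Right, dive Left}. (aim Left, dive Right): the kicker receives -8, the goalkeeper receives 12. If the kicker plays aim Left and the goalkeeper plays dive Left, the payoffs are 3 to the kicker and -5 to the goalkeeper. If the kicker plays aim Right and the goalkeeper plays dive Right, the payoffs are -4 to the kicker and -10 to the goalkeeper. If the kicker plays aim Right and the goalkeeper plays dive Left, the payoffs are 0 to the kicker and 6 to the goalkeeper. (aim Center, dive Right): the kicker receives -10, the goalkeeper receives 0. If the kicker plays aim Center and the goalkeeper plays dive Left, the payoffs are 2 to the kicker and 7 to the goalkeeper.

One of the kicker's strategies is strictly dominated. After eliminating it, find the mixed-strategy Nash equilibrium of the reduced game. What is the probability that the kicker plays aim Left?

The kicker's strategy aim Center is strictly dominated by aim Left: -8 > -10 and 3 > 2. Eliminate aim Center.
For the goalkeeper to be willing to mix, the goalkeeper must be indifferent between dive Right and dive Left, which pins down the kicker's mix.
  the goalkeeper's expected payoff from dive Right: p·12 + (1−p)·(-10) = 22p - 10
  the goalkeeper's expected payoff from dive Left: p·(-5) + (1−p)·6 = -11p + 6
  22p - 10 = -11p + 6  ⇒  33p = 16  ⇒  p = 16/33.

p = 16/33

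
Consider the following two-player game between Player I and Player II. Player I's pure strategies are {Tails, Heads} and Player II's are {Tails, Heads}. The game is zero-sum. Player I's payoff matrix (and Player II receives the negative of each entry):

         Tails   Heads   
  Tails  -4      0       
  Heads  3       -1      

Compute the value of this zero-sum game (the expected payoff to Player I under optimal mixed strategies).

For Player I to be willing to mix, Player I must be indifferent between Tails and Heads, which pins down Player II's mix.
  Player I's payoff to Tails: q·(-4) + (1−q)·0 = -4q
  Player I's payoff to Heads: q·3 + (1−q)·(-1) = 4q - 1
  -4q = 4q - 1  ⇒  -8q = -1  ⇒  q = 1/8.
The value is Player I's expected payoff against this mix (using Tails): (1/8)·(-4) + (7/8)·0 = -1/2.

v = -1/2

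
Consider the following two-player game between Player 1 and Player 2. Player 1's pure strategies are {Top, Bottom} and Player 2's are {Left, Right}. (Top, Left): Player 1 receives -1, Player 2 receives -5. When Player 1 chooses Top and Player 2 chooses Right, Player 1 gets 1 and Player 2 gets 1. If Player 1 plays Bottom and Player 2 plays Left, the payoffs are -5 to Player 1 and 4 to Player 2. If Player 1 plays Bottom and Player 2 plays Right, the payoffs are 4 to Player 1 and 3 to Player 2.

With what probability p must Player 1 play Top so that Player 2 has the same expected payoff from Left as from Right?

Player 2's indifference between Left and Right determines Player 1's mixing probability p:
  Player 2's payoff from Left: p·(-5) + (1−p)·4 = -9p + 4
  Player 2's payoff from Right: p·1 + (1−p)·3 = -2p + 3
  -9p + 4 = -2p + 3  ⇒  -7p = -1  ⇒  p = 1/7.

p = 1/7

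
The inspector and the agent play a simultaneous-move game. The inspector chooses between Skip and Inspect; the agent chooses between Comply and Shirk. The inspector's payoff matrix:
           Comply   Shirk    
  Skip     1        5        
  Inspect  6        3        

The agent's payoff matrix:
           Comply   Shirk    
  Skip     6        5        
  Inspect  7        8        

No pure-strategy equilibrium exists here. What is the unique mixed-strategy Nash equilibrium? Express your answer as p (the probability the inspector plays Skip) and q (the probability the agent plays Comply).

Set the agent's expected payoff from Comply equal to that from Shirk:
  the agent's expected payoff from Comply: p·6 + (1−p)·7 = -p + 7
  the agent's expected payoff from Shirk: p·5 + (1−p)·8 = -3p + 8
  -p + 7 = -3p + 8  ⇒  2p = 1  ⇒  p = 1/2.
The inspector's indifference between Skip and Inspect determines the agent's mixing probability q:
  the inspector's payoff to Skip: q·1 + (1−q)·5 = -4q + 5
  the inspector's payoff to Inspect: q·6 + (1−q)·3 = 3q + 3
  -4q + 5 = 3q + 3  ⇒  -7q = -2  ⇒  q = 2/7.

p = 1/2, q = 2/7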